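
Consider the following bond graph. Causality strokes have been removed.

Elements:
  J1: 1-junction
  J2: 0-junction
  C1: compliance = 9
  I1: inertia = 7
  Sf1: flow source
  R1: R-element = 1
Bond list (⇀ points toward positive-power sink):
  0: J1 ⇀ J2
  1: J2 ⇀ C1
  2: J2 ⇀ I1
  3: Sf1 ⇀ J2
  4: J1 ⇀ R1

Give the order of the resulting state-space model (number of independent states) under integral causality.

b3 stroke→Sf1  (Sf1: flow source, stroke at near end)
b1 stroke→J2  (C1: C, integral causality)
b0 stroke→J1  (J2 effort already set via bond 1)
b2 stroke→I1  (J2 effort already set via bond 1)
b4 stroke→R1  (closing 1-jn rule on J1)

2  (C1, I1 all integral)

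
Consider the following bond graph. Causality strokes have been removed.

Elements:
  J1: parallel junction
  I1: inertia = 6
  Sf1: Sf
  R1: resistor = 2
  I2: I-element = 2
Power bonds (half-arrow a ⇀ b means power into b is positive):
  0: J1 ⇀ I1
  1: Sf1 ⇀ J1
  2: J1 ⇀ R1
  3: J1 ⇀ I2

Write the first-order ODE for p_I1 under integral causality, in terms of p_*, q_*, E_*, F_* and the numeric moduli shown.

bond 1 →Sf1  (Sf1: flow source, stroke at near end)
bond 0 →I1  (I1 integral (f out))
bond 3 →I2  (I2 integral (f out))
bond 2 →J1  (closing 0-jn rule on J1)

dp_I1/dt = 2*F_Sf1 - p_I1/3 - p_I2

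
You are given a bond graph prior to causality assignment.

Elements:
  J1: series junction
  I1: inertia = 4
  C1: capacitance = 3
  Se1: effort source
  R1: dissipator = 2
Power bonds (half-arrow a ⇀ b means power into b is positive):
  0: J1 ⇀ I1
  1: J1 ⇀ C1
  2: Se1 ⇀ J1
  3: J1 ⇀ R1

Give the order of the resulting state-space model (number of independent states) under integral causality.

#2 stroke→J1  (Se1 (Se) sets effort on bond)
#0 stroke→I1  (I1: I, integral causality)
#1 stroke→J1  (J1 flow already set via bond 0)
#3 stroke→J1  (common-f at J1 fixed by 0)

2  (C1, I1 all integral)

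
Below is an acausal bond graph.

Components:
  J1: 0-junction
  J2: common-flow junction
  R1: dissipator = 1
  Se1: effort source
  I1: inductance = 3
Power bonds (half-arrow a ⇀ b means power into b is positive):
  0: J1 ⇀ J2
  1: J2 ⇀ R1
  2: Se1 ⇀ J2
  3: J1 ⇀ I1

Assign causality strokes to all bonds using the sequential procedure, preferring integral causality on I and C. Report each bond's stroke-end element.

#0 stroke at J1
#1 stroke at J2
#2 stroke at J2
#3 stroke at I1

b2 |J2  (Se1: effort source, stroke at far end)
b3 |I1  (prefer integral on I1)
b0 |J1  (J1 needs exactly one e-in)
b1 |J2  (J2 flow already set via bond 0)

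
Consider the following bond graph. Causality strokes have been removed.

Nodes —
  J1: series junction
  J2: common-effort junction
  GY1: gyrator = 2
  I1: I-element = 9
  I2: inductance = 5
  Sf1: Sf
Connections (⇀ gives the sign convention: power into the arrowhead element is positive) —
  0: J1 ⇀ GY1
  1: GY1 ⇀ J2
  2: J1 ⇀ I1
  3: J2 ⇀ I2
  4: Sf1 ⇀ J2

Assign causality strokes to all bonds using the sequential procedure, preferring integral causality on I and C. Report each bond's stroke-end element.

b4 →Sf1  (Sf1 fixes flow; stroke at Sf1)
b2 →I1  (I1 outputs flow p/I1)
b0 →J1  (1-jn J1 has f-setter on 2)
b1 →J2  (through GY1, causality inverts; strokes same side of GY1)
b3 →I2  (0-jn J2 has e-setter on 1)

bond 0 stroke at J1
bond 1 stroke at J2
bond 2 stroke at I1
bond 3 stroke at I2
bond 4 stroke at Sf1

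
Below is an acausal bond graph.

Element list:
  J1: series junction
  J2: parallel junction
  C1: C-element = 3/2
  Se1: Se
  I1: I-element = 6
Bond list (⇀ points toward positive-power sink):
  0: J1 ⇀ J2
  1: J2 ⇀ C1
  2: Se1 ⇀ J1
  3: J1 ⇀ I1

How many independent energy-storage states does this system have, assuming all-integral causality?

2  (C1, I1 all integral)

b2 stroke at J1  (Se1 (Se) sets effort on bond)
b1 stroke at J2  (C1 outputs effort q/C1)
b0 stroke at J1  (0-jn J2 has e-setter on 1)
b3 stroke at I1  (J1 needs exactly one f-in)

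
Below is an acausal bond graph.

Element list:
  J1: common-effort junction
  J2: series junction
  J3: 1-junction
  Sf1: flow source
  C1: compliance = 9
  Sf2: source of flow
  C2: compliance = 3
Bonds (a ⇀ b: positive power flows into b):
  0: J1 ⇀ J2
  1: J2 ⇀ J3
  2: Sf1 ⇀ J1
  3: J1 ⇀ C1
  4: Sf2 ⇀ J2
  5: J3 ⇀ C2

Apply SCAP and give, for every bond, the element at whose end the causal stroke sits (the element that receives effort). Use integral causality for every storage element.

#0 stroke at J2
#1 stroke at J2
#2 stroke at Sf1
#3 stroke at J1
#4 stroke at Sf2
#5 stroke at J3

#2 |Sf1  (Sf1 (Sf) sets flow on bond)
#4 |Sf2  (Sf2 fixes flow; stroke at Sf2)
#0 |J2  (1-jn J2 has f-setter on 4)
#1 |J2  (J2 flow already set via bond 4)
#5 |J3  (J3 flow already set via bond 1)
#3 |J1  (J1: last free bond brings effort in)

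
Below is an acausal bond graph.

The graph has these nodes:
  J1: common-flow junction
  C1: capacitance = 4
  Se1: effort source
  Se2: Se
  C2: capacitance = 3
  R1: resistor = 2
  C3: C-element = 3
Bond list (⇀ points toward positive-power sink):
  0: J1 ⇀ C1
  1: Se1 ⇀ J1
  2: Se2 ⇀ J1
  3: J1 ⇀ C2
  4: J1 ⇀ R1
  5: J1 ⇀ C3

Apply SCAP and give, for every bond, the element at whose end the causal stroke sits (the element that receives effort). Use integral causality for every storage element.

#0 stroke→J1
#1 stroke→J1
#2 stroke→J1
#3 stroke→J1
#4 stroke→R1
#5 stroke→J1

b1 stroke at J1  (Se1 fixes effort; stroke away)
b2 stroke at J1  (source Se2 imposes e)
b0 stroke at J1  (C1 outputs effort q/C1)
b3 stroke at J1  (prefer integral on C2)
b5 stroke at J1  (C3: C, integral causality)
b4 stroke at R1  (J1 needs exactly one f-in)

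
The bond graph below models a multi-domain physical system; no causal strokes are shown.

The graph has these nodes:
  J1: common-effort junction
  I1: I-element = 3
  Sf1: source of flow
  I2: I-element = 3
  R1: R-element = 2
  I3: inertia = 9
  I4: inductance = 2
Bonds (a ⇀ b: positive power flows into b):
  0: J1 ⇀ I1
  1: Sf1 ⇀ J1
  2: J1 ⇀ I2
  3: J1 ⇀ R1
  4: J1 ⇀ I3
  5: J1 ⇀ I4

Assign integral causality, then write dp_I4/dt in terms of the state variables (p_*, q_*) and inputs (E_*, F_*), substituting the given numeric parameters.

dp_I4/dt = 2*F_Sf1 - 2*p_I1/3 - 2*p_I2/3 - 2*p_I3/9 - p_I4

β1 |Sf1  (Sf1 fixes flow; stroke at Sf1)
β0 |I1  (I1 outputs flow p/I1)
β2 |I2  (I2: I, integral causality)
β4 |I3  (I3 outputs flow p/I3)
β5 |I4  (I4: I, integral causality)
β3 |J1  (only one effort-in slot at J1)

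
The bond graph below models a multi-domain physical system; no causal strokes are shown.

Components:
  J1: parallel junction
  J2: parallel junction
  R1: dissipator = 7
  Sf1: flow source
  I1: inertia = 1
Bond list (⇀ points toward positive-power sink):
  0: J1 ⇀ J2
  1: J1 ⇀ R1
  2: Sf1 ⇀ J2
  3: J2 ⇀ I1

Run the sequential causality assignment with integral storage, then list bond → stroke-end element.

b0 stroke at J2
b1 stroke at J1
b2 stroke at Sf1
b3 stroke at I1

b2 |Sf1  (Sf1: flow source, stroke at near end)
b3 |I1  (I1 integral (f out))
b0 |J2  (J2 needs exactly one e-in)
b1 |J1  (only one effort-in slot at J1)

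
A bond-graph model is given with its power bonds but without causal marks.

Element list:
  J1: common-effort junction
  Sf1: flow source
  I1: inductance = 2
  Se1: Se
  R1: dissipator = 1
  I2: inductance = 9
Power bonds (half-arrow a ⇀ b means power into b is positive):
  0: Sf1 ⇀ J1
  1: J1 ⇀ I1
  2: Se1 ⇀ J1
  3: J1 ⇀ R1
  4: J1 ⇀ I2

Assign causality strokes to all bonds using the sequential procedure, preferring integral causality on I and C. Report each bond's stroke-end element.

b0 |Sf1  (Sf1 fixes flow; stroke at Sf1)
b2 |J1  (source Se1 imposes e)
b1 |I1  (0-jn J1 has e-setter on 2)
b3 |R1  (common-e at J1 fixed by 2)
b4 |I2  (J1: bond 2 brought effort, rest push out)

bond 0 stroke→Sf1
bond 1 stroke→I1
bond 2 stroke→J1
bond 3 stroke→R1
bond 4 stroke→I2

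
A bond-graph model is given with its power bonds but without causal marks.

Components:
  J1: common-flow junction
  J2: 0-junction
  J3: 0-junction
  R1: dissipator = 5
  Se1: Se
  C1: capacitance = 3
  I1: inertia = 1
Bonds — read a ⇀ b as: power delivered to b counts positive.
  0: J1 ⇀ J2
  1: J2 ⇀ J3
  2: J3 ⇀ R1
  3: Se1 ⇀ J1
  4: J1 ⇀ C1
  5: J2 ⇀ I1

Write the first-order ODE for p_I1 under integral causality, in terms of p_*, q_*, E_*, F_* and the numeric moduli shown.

dp_I1/dt = E_Se1 - q_C1/3

b3 →J1  (Se1 fixes effort; stroke away)
b4 →J1  (C1 outputs effort q/C1)
b0 →J2  (closing 1-jn rule on J1)
b1 →J3  (common-e at J2 fixed by 0)
b5 →I1  (0-jn J2 has e-setter on 0)
b2 →R1  (J3: bond 1 brought effort, rest push out)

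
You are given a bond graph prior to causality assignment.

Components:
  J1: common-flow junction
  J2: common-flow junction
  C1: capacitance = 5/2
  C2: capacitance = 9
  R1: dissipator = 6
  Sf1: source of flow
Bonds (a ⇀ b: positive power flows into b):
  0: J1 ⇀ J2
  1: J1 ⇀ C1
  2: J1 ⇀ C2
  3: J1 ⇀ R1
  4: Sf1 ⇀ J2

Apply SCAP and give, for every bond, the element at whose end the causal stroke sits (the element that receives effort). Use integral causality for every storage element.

bond 4 stroke at Sf1  (Sf1 fixes flow; stroke at Sf1)
bond 0 stroke at J2  (J2 flow already set via bond 4)
bond 1 stroke at J1  (J1 flow already set via bond 0)
bond 2 stroke at J1  (J1 flow already set via bond 0)
bond 3 stroke at J1  (J1: bond 0 brought flow, rest push out)

β0 →J2
β1 →J1
β2 →J1
β3 →J1
β4 →Sf1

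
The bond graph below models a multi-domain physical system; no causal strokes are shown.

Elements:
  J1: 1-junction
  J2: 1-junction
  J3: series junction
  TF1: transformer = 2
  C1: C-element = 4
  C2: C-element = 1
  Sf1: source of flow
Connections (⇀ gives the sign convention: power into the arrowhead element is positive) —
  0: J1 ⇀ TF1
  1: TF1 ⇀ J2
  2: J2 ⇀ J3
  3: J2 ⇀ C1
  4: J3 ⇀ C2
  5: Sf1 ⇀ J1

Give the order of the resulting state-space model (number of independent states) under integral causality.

b5 stroke at Sf1  (Sf1 fixes flow; stroke at Sf1)
b0 stroke at J1  (J1 flow already set via bond 5)
b1 stroke at TF1  (through TF1, causality passes straight; one stroke at TF1)
b2 stroke at J2  (J2: bond 1 brought flow, rest push out)
b3 stroke at J2  (1-jn J2 has f-setter on 1)
b4 stroke at J3  (J3: bond 2 brought flow, rest push out)

2  (C1, C2 all integral)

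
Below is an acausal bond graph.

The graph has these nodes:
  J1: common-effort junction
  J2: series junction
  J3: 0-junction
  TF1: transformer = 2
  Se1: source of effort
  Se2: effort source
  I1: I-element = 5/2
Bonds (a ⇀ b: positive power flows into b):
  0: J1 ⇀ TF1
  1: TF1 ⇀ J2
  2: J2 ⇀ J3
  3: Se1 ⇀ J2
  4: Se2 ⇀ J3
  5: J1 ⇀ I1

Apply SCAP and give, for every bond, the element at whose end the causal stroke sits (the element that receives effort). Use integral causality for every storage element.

β0 →J1
β1 →TF1
β2 →J2
β3 →J2
β4 →J3
β5 →I1

β3 →J2  (Se1 (Se) sets effort on bond)
β4 →J3  (Se2 fixes effort; stroke away)
β2 →J2  (J3 effort already set via bond 4)
β1 →TF1  (closing 1-jn rule on J2)
β0 →J1  (through TF1, causality passes straight; one stroke at TF1)
β5 →I1  (0-jn J1 has e-setter on 0)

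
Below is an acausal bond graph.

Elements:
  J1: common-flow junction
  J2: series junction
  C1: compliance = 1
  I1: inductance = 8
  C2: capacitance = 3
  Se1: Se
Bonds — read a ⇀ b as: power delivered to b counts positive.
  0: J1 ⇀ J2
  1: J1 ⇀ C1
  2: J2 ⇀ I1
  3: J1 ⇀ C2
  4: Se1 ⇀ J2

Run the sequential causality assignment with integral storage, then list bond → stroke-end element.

bond 0 stroke at J2
bond 1 stroke at J1
bond 2 stroke at I1
bond 3 stroke at J1
bond 4 stroke at J2

b4 stroke→J2  (Se1 fixes effort; stroke away)
b1 stroke→J1  (C1 integral (e out))
b2 stroke→I1  (prefer integral on I1)
b0 stroke→J2  (1-jn J2 has f-setter on 2)
b3 stroke→J1  (J1: bond 0 brought flow, rest push out)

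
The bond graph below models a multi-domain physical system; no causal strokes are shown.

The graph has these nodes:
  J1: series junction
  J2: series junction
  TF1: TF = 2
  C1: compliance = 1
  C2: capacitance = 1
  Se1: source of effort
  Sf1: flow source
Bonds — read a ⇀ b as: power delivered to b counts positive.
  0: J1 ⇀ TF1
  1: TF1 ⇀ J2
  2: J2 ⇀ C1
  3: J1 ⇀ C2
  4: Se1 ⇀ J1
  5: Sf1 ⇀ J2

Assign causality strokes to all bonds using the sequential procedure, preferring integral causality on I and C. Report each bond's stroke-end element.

bond 0 stroke→TF1
bond 1 stroke→J2
bond 2 stroke→J2
bond 3 stroke→J1
bond 4 stroke→J1
bond 5 stroke→Sf1

#4 |J1  (Se1: effort source, stroke at far end)
#5 |Sf1  (Sf1 (Sf) sets flow on bond)
#1 |J2  (common-f at J2 fixed by 5)
#2 |J2  (J2: bond 5 brought flow, rest push out)
#0 |TF1  (TF1 one-in-one-out from 1)
#3 |J1  (1-jn J1 has f-setter on 0)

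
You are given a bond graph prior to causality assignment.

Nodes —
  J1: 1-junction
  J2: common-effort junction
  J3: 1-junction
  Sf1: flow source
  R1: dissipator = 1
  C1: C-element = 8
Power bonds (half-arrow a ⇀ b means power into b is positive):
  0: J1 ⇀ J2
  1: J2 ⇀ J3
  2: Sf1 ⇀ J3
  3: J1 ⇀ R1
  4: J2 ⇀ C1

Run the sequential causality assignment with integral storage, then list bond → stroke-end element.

b2 →Sf1  (Sf1 (Sf) sets flow on bond)
b1 →J3  (J3: bond 2 brought flow, rest push out)
b4 →J2  (C1 integral (e out))
b0 →J1  (common-e at J2 fixed by 4)
b3 →R1  (only one flow-in slot at J1)

#0 |J1
#1 |J3
#2 |Sf1
#3 |R1
#4 |J2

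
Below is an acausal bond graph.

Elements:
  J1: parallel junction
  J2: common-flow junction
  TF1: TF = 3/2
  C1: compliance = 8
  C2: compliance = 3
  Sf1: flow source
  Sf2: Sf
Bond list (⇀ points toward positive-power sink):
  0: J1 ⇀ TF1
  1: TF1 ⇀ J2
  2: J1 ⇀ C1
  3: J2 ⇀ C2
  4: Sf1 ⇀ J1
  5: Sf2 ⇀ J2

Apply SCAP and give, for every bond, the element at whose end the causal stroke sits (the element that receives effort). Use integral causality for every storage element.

bond 0 stroke at TF1
bond 1 stroke at J2
bond 2 stroke at J1
bond 3 stroke at J2
bond 4 stroke at Sf1
bond 5 stroke at Sf2

bond 4 →Sf1  (Sf1 fixes flow; stroke at Sf1)
bond 5 →Sf2  (Sf2: flow source, stroke at near end)
bond 1 →J2  (1-jn J2 has f-setter on 5)
bond 3 →J2  (common-f at J2 fixed by 5)
bond 0 →TF1  (through TF1, causality passes straight; one stroke at TF1)
bond 2 →J1  (closing 0-jn rule on J1)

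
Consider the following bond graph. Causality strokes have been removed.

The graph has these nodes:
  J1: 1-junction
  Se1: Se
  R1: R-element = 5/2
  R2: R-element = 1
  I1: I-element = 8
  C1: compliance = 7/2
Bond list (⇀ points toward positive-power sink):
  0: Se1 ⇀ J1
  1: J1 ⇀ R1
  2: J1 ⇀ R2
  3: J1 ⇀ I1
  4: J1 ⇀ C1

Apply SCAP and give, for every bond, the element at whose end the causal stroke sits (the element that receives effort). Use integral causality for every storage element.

#0 stroke→J1
#1 stroke→J1
#2 stroke→J1
#3 stroke→I1
#4 stroke→J1

b0 stroke→J1  (Se1 (Se) sets effort on bond)
b3 stroke→I1  (I1 integral (f out))
b1 stroke→J1  (1-jn J1 has f-setter on 3)
b2 stroke→J1  (J1: bond 3 brought flow, rest push out)
b4 stroke→J1  (common-f at J1 fixed by 3)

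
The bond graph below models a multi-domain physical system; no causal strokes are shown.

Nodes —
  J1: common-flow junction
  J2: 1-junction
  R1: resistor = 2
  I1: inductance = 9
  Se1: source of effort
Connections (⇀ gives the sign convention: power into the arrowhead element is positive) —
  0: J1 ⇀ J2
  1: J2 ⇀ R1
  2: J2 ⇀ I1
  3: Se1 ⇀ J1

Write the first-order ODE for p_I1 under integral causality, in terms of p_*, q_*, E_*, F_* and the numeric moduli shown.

#3 stroke→J1  (Se1 fixes effort; stroke away)
#0 stroke→J2  (closing 1-jn rule on J1)
#2 stroke→I1  (I1 integral (f out))
#1 stroke→J2  (common-f at J2 fixed by 2)

dp_I1/dt = E_Se1 - 2*p_I1/9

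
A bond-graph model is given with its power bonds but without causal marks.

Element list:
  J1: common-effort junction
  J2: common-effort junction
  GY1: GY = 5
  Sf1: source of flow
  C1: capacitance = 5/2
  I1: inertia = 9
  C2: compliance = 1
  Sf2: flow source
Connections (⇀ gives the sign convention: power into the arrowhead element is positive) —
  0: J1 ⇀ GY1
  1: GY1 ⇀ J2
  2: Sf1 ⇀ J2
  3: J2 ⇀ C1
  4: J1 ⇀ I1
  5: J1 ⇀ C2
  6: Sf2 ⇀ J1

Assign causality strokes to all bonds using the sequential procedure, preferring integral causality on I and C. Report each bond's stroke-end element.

#2 →Sf1  (source Sf1 imposes f)
#6 →Sf2  (Sf2: flow source, stroke at near end)
#3 →J2  (C1 outputs effort q/C1)
#1 →GY1  (0-jn J2 has e-setter on 3)
#0 →GY1  (GY1: gyrator matches bond 1)
#4 →I1  (prefer integral on I1)
#5 →J1  (only one effort-in slot at J1)

#0 stroke at GY1
#1 stroke at GY1
#2 stroke at Sf1
#3 stroke at J2
#4 stroke at I1
#5 stroke at J1
#6 stroke at Sf2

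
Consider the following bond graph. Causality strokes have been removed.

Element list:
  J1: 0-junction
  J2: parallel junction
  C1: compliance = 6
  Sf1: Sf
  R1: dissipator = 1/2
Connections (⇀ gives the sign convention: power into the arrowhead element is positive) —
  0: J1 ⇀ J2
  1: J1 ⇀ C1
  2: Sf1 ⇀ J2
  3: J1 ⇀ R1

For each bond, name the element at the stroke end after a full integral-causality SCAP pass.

b2 stroke at Sf1  (Sf1 fixes flow; stroke at Sf1)
b0 stroke at J2  (only one effort-in slot at J2)
b1 stroke at J1  (C1 integral (e out))
b3 stroke at R1  (common-e at J1 fixed by 1)

bond 0 stroke→J2
bond 1 stroke→J1
bond 2 stroke→Sf1
bond 3 stroke→R1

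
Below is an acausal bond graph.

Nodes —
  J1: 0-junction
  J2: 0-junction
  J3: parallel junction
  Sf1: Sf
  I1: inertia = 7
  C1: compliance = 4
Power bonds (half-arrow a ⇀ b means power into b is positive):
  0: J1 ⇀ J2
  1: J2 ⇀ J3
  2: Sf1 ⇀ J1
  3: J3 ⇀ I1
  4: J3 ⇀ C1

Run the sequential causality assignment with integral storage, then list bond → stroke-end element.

#2 |Sf1  (source Sf1 imposes f)
#0 |J1  (closing 0-jn rule on J1)
#1 |J2  (J2 needs exactly one e-in)
#3 |I1  (I1 integral (f out))
#4 |J3  (only one effort-in slot at J3)

#0 →J1
#1 →J2
#2 →Sf1
#3 →I1
#4 →J3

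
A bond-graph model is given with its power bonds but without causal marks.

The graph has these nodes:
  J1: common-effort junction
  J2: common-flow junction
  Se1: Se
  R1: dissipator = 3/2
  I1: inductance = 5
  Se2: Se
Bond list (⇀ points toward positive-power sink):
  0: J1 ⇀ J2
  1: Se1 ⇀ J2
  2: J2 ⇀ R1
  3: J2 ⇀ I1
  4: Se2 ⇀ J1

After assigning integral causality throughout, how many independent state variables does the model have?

1  (I1 all integral)

#1 →J2  (Se1 (Se) sets effort on bond)
#4 →J1  (Se2 (Se) sets effort on bond)
#0 →J2  (0-jn J1 has e-setter on 4)
#3 →I1  (prefer integral on I1)
#2 →J2  (1-jn J2 has f-setter on 3)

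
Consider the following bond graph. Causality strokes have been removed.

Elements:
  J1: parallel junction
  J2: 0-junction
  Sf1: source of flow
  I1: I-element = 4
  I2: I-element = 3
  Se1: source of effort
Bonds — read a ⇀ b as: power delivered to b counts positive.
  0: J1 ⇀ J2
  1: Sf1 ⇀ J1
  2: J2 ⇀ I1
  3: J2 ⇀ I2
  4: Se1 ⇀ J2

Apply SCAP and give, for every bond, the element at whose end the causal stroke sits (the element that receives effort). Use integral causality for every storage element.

bond 0 stroke at J1
bond 1 stroke at Sf1
bond 2 stroke at I1
bond 3 stroke at I2
bond 4 stroke at J2

#1 stroke→Sf1  (Sf1 fixes flow; stroke at Sf1)
#4 stroke→J2  (Se1: effort source, stroke at far end)
#0 stroke→J1  (closing 0-jn rule on J1)
#2 stroke→I1  (J2: bond 4 brought effort, rest push out)
#3 stroke→I2  (0-jn J2 has e-setter on 4)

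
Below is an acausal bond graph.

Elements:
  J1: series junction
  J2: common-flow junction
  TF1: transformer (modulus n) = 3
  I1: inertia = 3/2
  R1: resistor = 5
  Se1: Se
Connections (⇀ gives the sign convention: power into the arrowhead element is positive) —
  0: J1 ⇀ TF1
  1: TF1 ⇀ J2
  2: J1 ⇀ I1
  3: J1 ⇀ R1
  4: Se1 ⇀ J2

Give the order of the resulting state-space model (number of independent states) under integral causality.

#4 stroke→J2  (Se1 (Se) sets effort on bond)
#1 stroke→TF1  (J2 needs exactly one f-in)
#0 stroke→J1  (TF1 one-in-one-out from 1)
#2 stroke→I1  (I1 outputs flow p/I1)
#3 stroke→J1  (common-f at J1 fixed by 2)

1  (I1 all integral)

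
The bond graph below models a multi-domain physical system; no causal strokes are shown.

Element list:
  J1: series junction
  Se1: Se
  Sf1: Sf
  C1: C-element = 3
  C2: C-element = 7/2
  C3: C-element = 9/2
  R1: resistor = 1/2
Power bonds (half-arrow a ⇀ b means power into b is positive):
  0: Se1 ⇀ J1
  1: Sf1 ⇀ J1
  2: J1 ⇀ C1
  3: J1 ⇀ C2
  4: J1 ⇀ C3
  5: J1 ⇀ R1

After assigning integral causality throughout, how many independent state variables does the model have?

b0 stroke at J1  (Se1 (Se) sets effort on bond)
b1 stroke at Sf1  (Sf1 (Sf) sets flow on bond)
b2 stroke at J1  (common-f at J1 fixed by 1)
b3 stroke at J1  (J1: bond 1 brought flow, rest push out)
b4 stroke at J1  (J1 flow already set via bond 1)
b5 stroke at J1  (J1: bond 1 brought flow, rest push out)

3  (C1, C2, C3 all integral)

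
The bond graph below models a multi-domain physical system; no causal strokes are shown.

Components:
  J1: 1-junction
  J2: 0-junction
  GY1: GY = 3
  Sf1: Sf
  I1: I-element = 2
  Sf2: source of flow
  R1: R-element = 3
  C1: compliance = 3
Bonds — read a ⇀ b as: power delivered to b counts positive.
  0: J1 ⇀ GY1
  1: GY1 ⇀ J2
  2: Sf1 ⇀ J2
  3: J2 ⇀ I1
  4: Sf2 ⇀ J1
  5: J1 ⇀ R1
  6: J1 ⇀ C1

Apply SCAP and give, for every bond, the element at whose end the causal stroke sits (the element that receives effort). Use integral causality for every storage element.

bond 0 stroke at J1
bond 1 stroke at J2
bond 2 stroke at Sf1
bond 3 stroke at I1
bond 4 stroke at Sf2
bond 5 stroke at J1
bond 6 stroke at J1

#2 stroke at Sf1  (source Sf1 imposes f)
#4 stroke at Sf2  (Sf2 fixes flow; stroke at Sf2)
#0 stroke at J1  (J1 flow already set via bond 4)
#5 stroke at J1  (common-f at J1 fixed by 4)
#6 stroke at J1  (common-f at J1 fixed by 4)
#1 stroke at J2  (GY1 both-in/both-out from 0)
#3 stroke at I1  (common-e at J2 fixed by 1)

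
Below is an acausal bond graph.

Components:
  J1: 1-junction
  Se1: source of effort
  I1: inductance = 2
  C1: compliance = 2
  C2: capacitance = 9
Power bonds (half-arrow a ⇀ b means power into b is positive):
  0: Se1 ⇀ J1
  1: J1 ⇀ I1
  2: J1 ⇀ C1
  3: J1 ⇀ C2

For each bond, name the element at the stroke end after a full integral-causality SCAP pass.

#0 stroke at J1  (source Se1 imposes e)
#1 stroke at I1  (prefer integral on I1)
#2 stroke at J1  (J1: bond 1 brought flow, rest push out)
#3 stroke at J1  (J1 flow already set via bond 1)

β0 stroke at J1
β1 stroke at I1
β2 stroke at J1
β3 stroke at J1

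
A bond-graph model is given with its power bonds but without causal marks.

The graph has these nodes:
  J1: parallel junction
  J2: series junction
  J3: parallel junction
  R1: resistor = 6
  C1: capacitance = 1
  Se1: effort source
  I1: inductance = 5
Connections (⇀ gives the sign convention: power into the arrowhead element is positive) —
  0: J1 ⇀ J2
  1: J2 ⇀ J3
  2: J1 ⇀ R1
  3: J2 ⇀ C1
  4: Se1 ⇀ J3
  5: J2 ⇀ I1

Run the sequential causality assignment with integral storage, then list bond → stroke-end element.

#0 |J2
#1 |J2
#2 |J1
#3 |J2
#4 |J3
#5 |I1

bond 4 stroke at J3  (Se1: effort source, stroke at far end)
bond 1 stroke at J2  (common-e at J3 fixed by 4)
bond 3 stroke at J2  (C1 outputs effort q/C1)
bond 5 stroke at I1  (I1 integral (f out))
bond 0 stroke at J2  (J2 flow already set via bond 5)
bond 2 stroke at J1  (J1 needs exactly one e-in)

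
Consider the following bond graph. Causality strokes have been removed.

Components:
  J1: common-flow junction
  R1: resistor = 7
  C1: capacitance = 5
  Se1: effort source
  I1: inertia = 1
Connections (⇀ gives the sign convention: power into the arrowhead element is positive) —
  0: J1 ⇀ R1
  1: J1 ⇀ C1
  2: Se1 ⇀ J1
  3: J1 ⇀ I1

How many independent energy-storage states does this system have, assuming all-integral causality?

2  (C1, I1 all integral)

bond 2 stroke at J1  (Se1 fixes effort; stroke away)
bond 1 stroke at J1  (C1: C, integral causality)
bond 3 stroke at I1  (I1: I, integral causality)
bond 0 stroke at J1  (J1: bond 3 brought flow, rest push out)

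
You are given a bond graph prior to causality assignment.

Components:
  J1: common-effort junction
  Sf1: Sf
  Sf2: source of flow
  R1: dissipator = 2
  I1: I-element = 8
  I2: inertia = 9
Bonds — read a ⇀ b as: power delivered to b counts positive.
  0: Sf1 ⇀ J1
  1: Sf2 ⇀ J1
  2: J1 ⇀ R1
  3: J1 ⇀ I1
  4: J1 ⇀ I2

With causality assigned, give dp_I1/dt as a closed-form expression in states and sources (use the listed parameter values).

dp_I1/dt = 2*F_Sf1 + 2*F_Sf2 - p_I1/4 - 2*p_I2/9

b0 |Sf1  (Sf1 fixes flow; stroke at Sf1)
b1 |Sf2  (Sf2 (Sf) sets flow on bond)
b3 |I1  (I1: I, integral causality)
b4 |I2  (prefer integral on I2)
b2 |J1  (J1: last free bond brings effort in)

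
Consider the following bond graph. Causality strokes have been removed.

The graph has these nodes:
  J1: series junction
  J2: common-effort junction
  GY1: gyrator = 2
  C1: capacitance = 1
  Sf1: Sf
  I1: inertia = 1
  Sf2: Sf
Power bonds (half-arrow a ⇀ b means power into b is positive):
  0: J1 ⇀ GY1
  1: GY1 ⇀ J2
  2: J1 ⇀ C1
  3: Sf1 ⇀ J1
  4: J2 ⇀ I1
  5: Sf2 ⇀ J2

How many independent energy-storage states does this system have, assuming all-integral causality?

2  (C1, I1 all integral)

bond 3 stroke at Sf1  (Sf1 (Sf) sets flow on bond)
bond 5 stroke at Sf2  (Sf2 (Sf) sets flow on bond)
bond 0 stroke at J1  (1-jn J1 has f-setter on 3)
bond 2 stroke at J1  (J1 flow already set via bond 3)
bond 1 stroke at J2  (GY1 both-in/both-out from 0)
bond 4 stroke at I1  (J2 effort already set via bond 1)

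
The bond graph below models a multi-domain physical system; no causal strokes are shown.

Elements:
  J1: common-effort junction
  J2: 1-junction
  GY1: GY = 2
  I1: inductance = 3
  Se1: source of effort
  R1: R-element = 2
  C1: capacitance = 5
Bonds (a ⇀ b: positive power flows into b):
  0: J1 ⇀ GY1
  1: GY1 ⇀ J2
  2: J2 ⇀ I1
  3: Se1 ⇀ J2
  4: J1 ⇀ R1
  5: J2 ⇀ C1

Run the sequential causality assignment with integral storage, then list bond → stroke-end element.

#0 stroke at J1
#1 stroke at J2
#2 stroke at I1
#3 stroke at J2
#4 stroke at R1
#5 stroke at J2

#3 |J2  (Se1: effort source, stroke at far end)
#2 |I1  (I1 integral (f out))
#1 |J2  (J2: bond 2 brought flow, rest push out)
#5 |J2  (J2 flow already set via bond 2)
#0 |J1  (through GY1, causality inverts; strokes same side of GY1)
#4 |R1  (0-jn J1 has e-setter on 0)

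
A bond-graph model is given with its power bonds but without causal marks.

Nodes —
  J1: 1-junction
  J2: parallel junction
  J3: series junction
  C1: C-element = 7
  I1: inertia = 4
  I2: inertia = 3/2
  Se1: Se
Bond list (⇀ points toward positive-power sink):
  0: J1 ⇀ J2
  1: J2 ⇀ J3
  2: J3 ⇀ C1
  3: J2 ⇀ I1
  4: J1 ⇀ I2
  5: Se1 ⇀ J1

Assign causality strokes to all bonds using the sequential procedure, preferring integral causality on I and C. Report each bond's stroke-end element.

bond 0 stroke at J1
bond 1 stroke at J2
bond 2 stroke at J3
bond 3 stroke at I1
bond 4 stroke at I2
bond 5 stroke at J1

bond 5 |J1  (Se1 fixes effort; stroke away)
bond 2 |J3  (C1 outputs effort q/C1)
bond 1 |J2  (J3: last free bond brings flow in)
bond 0 |J1  (J2: bond 1 brought effort, rest push out)
bond 3 |I1  (J2 effort already set via bond 1)
bond 4 |I2  (J1 needs exactly one f-in)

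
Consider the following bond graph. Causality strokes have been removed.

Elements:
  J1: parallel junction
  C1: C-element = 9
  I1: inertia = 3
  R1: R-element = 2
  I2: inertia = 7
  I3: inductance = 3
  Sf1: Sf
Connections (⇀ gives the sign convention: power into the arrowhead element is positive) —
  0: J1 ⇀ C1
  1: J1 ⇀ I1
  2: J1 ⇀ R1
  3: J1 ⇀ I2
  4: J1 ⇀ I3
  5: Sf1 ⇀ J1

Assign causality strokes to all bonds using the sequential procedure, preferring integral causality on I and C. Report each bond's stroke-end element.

bond 5 →Sf1  (Sf1: flow source, stroke at near end)
bond 0 →J1  (C1 integral (e out))
bond 1 →I1  (common-e at J1 fixed by 0)
bond 2 →R1  (J1 effort already set via bond 0)
bond 3 →I2  (J1: bond 0 brought effort, rest push out)
bond 4 →I3  (J1: bond 0 brought effort, rest push out)

bond 0 stroke→J1
bond 1 stroke→I1
bond 2 stroke→R1
bond 3 stroke→I2
bond 4 stroke→I3
bond 5 stroke→Sf1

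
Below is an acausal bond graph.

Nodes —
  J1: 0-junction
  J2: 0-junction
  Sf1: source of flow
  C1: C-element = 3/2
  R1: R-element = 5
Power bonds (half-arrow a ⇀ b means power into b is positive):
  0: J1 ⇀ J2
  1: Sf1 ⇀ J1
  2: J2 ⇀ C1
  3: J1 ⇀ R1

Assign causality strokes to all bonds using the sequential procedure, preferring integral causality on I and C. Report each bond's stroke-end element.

β1 |Sf1  (Sf1 (Sf) sets flow on bond)
β2 |J2  (C1 integral (e out))
β0 |J1  (0-jn J2 has e-setter on 2)
β3 |R1  (common-e at J1 fixed by 0)

b0 stroke at J1
b1 stroke at Sf1
b2 stroke at J2
b3 stroke at R1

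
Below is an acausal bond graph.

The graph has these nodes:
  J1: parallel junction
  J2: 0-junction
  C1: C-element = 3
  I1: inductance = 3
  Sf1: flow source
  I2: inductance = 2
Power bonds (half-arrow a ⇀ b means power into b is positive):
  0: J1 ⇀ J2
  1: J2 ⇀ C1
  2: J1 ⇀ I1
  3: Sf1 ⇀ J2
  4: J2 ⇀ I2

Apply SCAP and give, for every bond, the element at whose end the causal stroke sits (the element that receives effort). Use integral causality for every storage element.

bond 0 →J1
bond 1 →J2
bond 2 →I1
bond 3 →Sf1
bond 4 →I2

#3 stroke→Sf1  (source Sf1 imposes f)
#1 stroke→J2  (C1 integral (e out))
#0 stroke→J1  (J2: bond 1 brought effort, rest push out)
#4 stroke→I2  (J2 effort already set via bond 1)
#2 stroke→I1  (J1: bond 0 brought effort, rest push out)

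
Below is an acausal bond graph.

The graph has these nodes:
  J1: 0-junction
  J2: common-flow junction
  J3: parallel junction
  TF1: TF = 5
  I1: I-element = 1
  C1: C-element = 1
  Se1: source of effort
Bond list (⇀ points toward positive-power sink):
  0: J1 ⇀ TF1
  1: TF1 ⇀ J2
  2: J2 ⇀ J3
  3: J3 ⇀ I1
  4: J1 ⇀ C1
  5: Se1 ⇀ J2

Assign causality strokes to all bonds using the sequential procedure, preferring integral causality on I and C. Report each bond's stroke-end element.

b5 →J2  (Se1 (Se) sets effort on bond)
b3 →I1  (I1 outputs flow p/I1)
b2 →J3  (J3: last free bond brings effort in)
b1 →J2  (J2 flow already set via bond 2)
b0 →TF1  (TF TF1: opposite of bond 1)
b4 →J1  (J1 needs exactly one e-in)

β0 →TF1
β1 →J2
β2 →J3
β3 →I1
β4 →J1
β5 →J2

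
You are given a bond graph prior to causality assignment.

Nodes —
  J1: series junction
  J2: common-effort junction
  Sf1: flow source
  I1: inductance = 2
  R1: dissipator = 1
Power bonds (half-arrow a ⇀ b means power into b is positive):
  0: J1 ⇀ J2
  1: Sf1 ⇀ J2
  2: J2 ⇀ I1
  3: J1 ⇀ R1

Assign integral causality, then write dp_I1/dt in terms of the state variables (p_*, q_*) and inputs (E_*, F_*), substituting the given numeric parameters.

dp_I1/dt = F_Sf1 - p_I1/2

b1 stroke→Sf1  (Sf1: flow source, stroke at near end)
b2 stroke→I1  (I1: I, integral causality)
b0 stroke→J2  (J2 needs exactly one e-in)
b3 stroke→J1  (1-jn J1 has f-setter on 0)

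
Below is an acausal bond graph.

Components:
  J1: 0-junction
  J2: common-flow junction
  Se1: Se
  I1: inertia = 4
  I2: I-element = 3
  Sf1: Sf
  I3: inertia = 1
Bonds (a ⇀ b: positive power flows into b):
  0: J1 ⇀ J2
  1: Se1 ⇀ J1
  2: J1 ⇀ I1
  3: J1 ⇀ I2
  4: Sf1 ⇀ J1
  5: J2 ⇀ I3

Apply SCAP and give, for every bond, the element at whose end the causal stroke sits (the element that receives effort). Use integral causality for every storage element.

b0 stroke→J2
b1 stroke→J1
b2 stroke→I1
b3 stroke→I2
b4 stroke→Sf1
b5 stroke→I3

#1 |J1  (Se1 (Se) sets effort on bond)
#4 |Sf1  (Sf1 fixes flow; stroke at Sf1)
#0 |J2  (J1: bond 1 brought effort, rest push out)
#2 |I1  (J1 effort already set via bond 1)
#3 |I2  (J1: bond 1 brought effort, rest push out)
#5 |I3  (J2: last free bond brings flow in)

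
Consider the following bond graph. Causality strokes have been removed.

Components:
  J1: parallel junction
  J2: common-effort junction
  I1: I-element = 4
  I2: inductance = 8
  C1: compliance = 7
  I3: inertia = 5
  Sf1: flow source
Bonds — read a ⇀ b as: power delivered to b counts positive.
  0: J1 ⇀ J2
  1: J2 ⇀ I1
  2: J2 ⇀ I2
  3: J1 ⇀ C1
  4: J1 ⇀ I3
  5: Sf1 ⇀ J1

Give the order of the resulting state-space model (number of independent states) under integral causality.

4  (C1, I1, I2, I3 all integral)

bond 5 |Sf1  (source Sf1 imposes f)
bond 1 |I1  (prefer integral on I1)
bond 2 |I2  (I2 outputs flow p/I2)
bond 0 |J2  (only one effort-in slot at J2)
bond 3 |J1  (C1 integral (e out))
bond 4 |I3  (J1 effort already set via bond 3)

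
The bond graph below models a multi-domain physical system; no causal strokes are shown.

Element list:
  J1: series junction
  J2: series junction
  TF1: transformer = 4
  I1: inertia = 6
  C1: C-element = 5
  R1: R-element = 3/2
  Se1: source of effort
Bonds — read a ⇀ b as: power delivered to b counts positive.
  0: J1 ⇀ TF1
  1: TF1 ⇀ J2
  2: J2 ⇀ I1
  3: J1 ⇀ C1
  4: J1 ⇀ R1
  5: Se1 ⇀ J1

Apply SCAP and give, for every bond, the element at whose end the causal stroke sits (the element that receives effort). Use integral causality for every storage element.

bond 5 stroke→J1  (source Se1 imposes e)
bond 2 stroke→I1  (I1: I, integral causality)
bond 1 stroke→J2  (1-jn J2 has f-setter on 2)
bond 0 stroke→TF1  (TF1 one-in-one-out from 1)
bond 3 stroke→J1  (J1: bond 0 brought flow, rest push out)
bond 4 stroke→J1  (J1 flow already set via bond 0)

bond 0 stroke→TF1
bond 1 stroke→J2
bond 2 stroke→I1
bond 3 stroke→J1
bond 4 stroke→J1
bond 5 stroke→J1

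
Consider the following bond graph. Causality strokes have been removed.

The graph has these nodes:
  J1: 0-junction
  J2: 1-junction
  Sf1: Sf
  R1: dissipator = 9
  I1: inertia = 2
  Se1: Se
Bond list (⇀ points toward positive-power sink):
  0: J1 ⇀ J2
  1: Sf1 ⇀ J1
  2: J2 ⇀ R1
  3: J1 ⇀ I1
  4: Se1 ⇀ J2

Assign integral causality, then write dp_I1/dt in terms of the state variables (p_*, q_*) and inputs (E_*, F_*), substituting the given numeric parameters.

dp_I1/dt = -E_Se1 + 9*F_Sf1 - 9*p_I1/2

#1 |Sf1  (Sf1: flow source, stroke at near end)
#4 |J2  (source Se1 imposes e)
#3 |I1  (prefer integral on I1)
#0 |J1  (J1: last free bond brings effort in)
#2 |J2  (1-jn J2 has f-setter on 0)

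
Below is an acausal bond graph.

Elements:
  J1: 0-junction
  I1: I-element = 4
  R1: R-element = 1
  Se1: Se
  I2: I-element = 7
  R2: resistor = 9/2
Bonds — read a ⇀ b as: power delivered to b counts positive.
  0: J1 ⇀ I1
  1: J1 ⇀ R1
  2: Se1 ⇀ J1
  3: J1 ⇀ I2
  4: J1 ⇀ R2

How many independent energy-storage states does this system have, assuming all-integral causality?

b2 stroke at J1  (Se1 (Se) sets effort on bond)
b0 stroke at I1  (common-e at J1 fixed by 2)
b1 stroke at R1  (J1 effort already set via bond 2)
b3 stroke at I2  (J1: bond 2 brought effort, rest push out)
b4 stroke at R2  (0-jn J1 has e-setter on 2)

2  (I1, I2 all integral)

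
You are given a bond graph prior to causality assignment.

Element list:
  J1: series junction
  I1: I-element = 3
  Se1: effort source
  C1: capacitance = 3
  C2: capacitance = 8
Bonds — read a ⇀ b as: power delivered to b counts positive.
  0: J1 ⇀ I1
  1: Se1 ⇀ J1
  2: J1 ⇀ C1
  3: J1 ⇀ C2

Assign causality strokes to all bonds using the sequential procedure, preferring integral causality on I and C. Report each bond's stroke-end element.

β1 →J1  (Se1 (Se) sets effort on bond)
β0 →I1  (I1 outputs flow p/I1)
β2 →J1  (J1 flow already set via bond 0)
β3 →J1  (J1: bond 0 brought flow, rest push out)

b0 stroke→I1
b1 stroke→J1
b2 stroke→J1
b3 stroke→J1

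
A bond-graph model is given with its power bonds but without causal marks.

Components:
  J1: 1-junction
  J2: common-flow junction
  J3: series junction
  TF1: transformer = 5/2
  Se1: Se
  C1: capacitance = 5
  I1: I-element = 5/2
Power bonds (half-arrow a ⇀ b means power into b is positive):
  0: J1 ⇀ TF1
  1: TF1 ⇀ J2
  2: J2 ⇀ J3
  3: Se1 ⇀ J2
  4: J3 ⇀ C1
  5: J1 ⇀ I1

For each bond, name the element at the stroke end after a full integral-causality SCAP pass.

#0 stroke→J1
#1 stroke→TF1
#2 stroke→J2
#3 stroke→J2
#4 stroke→J3
#5 stroke→I1

bond 3 stroke at J2  (Se1 fixes effort; stroke away)
bond 4 stroke at J3  (C1 integral (e out))
bond 2 stroke at J2  (J3 needs exactly one f-in)
bond 1 stroke at TF1  (closing 1-jn rule on J2)
bond 0 stroke at J1  (TF TF1: opposite of bond 1)
bond 5 stroke at I1  (J1 needs exactly one f-in)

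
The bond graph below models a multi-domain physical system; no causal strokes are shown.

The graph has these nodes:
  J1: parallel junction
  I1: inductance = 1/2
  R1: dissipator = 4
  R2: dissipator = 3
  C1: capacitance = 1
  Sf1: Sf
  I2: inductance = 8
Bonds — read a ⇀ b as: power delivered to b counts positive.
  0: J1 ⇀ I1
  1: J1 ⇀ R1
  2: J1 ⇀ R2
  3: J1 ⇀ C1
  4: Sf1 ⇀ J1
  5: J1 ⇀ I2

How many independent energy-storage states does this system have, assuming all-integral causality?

3  (C1, I1, I2 all integral)

#4 →Sf1  (source Sf1 imposes f)
#0 →I1  (prefer integral on I1)
#3 →J1  (prefer integral on C1)
#1 →R1  (J1 effort already set via bond 3)
#2 →R2  (J1 effort already set via bond 3)
#5 →I2  (0-jn J1 has e-setter on 3)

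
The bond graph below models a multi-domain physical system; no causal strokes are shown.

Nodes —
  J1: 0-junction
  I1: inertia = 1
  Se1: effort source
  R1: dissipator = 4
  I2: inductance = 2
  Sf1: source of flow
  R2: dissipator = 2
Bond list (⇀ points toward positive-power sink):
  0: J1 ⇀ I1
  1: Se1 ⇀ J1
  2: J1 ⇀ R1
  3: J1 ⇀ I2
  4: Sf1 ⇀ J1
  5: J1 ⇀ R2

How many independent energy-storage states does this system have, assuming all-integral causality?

2  (I1, I2 all integral)

b1 stroke at J1  (source Se1 imposes e)
b4 stroke at Sf1  (Sf1 fixes flow; stroke at Sf1)
b0 stroke at I1  (J1 effort already set via bond 1)
b2 stroke at R1  (J1: bond 1 brought effort, rest push out)
b3 stroke at I2  (J1: bond 1 brought effort, rest push out)
b5 stroke at R2  (J1 effort already set via bond 1)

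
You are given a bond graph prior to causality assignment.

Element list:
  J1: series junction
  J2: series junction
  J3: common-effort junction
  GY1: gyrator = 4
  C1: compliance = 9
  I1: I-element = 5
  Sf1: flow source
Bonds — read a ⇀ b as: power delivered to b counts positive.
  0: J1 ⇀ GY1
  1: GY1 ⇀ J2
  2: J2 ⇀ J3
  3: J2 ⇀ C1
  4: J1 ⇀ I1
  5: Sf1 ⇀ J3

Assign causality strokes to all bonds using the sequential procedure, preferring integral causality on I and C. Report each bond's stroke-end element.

#0 stroke at J1
#1 stroke at J2
#2 stroke at J3
#3 stroke at J2
#4 stroke at I1
#5 stroke at Sf1

#5 stroke at Sf1  (Sf1 (Sf) sets flow on bond)
#2 stroke at J3  (J3 needs exactly one e-in)
#1 stroke at J2  (common-f at J2 fixed by 2)
#3 stroke at J2  (1-jn J2 has f-setter on 2)
#0 stroke at J1  (GY GY1: same side as bond 1)
#4 stroke at I1  (J1 needs exactly one f-in)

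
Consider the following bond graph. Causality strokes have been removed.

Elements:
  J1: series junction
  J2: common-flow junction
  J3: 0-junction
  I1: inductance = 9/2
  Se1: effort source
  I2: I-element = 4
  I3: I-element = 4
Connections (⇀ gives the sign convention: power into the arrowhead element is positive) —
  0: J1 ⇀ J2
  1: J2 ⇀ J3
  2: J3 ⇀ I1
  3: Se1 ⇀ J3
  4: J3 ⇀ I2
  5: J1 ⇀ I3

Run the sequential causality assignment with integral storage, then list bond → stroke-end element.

b0 →J1
b1 →J2
b2 →I1
b3 →J3
b4 →I2
b5 →I3

bond 3 stroke at J3  (Se1 fixes effort; stroke away)
bond 1 stroke at J2  (0-jn J3 has e-setter on 3)
bond 2 stroke at I1  (J3: bond 3 brought effort, rest push out)
bond 4 stroke at I2  (J3: bond 3 brought effort, rest push out)
bond 0 stroke at J1  (J2 needs exactly one f-in)
bond 5 stroke at I3  (J1 needs exactly one f-in)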